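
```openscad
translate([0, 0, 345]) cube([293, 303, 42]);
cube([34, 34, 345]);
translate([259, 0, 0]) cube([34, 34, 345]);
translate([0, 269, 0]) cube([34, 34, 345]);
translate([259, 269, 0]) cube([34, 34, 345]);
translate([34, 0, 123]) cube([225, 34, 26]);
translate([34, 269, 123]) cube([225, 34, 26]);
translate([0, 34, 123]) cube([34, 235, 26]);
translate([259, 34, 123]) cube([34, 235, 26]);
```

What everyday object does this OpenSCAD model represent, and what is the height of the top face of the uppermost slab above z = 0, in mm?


A stool. The seat height is 387 mm.

A 293×303×42 slab at z = 345 on four corner posts — a stool. The seat top is 345 + 42 = 387 mm.


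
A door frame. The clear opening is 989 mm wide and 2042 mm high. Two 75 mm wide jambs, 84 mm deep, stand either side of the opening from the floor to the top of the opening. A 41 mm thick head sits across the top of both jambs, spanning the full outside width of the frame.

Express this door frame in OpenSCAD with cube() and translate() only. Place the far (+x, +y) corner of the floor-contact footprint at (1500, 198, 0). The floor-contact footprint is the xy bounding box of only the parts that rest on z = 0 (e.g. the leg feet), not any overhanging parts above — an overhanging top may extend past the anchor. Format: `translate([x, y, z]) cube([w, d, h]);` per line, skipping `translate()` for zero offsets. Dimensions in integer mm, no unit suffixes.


translate([361, 114, 0]) cube([75, 84, 2042]);
translate([1425, 114, 0]) cube([75, 84, 2042]);
translate([361, 114, 2042]) cube([1139, 84, 41]);


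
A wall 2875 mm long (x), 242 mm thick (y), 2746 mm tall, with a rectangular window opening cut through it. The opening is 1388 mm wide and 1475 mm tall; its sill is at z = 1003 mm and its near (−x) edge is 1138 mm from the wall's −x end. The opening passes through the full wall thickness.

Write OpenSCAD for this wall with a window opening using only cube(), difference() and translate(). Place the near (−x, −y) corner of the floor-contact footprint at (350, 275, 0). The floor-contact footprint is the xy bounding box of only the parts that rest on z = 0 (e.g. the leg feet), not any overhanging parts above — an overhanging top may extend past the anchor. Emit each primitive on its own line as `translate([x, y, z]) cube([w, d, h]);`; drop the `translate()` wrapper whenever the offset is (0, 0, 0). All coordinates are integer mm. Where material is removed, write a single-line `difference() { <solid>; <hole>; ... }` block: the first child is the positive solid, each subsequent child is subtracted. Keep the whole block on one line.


difference() { translate([350, 275, 0]) cube([2875, 242, 2746]); translate([1488, 275, 1003]) cube([1388, 242, 1475]); }


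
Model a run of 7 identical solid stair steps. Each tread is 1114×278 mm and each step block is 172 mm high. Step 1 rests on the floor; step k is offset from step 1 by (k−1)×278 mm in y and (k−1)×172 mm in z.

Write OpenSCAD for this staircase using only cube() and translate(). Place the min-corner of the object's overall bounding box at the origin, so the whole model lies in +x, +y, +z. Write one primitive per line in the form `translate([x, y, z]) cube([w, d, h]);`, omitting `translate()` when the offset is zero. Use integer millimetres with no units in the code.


cube([1114, 278, 172]);
translate([0, 278, 172]) cube([1114, 278, 172]);
translate([0, 556, 344]) cube([1114, 278, 172]);
translate([0, 834, 516]) cube([1114, 278, 172]);
translate([0, 1112, 688]) cube([1114, 278, 172]);
translate([0, 1390, 860]) cube([1114, 278, 172]);
translate([0, 1668, 1032]) cube([1114, 278, 172]);


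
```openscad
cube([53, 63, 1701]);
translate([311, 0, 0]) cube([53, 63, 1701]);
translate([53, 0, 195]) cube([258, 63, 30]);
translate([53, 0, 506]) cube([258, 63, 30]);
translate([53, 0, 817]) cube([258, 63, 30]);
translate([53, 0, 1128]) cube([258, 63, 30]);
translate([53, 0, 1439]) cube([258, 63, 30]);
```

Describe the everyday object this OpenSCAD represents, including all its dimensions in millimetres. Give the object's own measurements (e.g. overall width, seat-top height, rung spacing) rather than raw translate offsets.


A straight ladder. Two 53×63 mm vertical rails, 1701 mm tall, stand 364 mm apart (outside-to-outside) with their front faces coplanar on the −y side. 5 rungs, each 63 mm deep and 30 mm tall, span between the inner faces of the rails, front faces flush with the rails. The lowest rung's underside is at z = 195 mm and rungs are spaced 311 mm apart (underside to underside).


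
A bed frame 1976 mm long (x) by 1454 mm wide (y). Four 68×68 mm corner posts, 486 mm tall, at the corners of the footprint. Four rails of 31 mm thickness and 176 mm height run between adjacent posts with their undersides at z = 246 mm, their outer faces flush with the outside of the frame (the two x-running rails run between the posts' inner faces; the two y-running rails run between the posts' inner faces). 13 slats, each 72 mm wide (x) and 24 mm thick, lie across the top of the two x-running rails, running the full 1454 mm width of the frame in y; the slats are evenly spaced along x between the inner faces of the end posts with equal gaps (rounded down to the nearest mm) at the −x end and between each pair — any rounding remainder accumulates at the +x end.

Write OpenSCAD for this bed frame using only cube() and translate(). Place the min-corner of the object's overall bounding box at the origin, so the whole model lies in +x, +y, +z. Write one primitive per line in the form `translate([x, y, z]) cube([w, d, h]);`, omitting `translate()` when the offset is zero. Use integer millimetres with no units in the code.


cube([68, 68, 486]);
translate([0, 1386, 0]) cube([68, 68, 486]);
translate([1908, 0, 0]) cube([68, 68, 486]);
translate([1908, 1386, 0]) cube([68, 68, 486]);
translate([68, 0, 246]) cube([1840, 31, 176]);
translate([68, 1423, 246]) cube([1840, 31, 176]);
translate([0, 68, 246]) cube([31, 1318, 176]);
translate([1945, 68, 246]) cube([31, 1318, 176]);
translate([132, 0, 422]) cube([72, 1454, 24]);
translate([268, 0, 422]) cube([72, 1454, 24]);
translate([404, 0, 422]) cube([72, 1454, 24]);
translate([540, 0, 422]) cube([72, 1454, 24]);
translate([676, 0, 422]) cube([72, 1454, 24]);
translate([812, 0, 422]) cube([72, 1454, 24]);
translate([948, 0, 422]) cube([72, 1454, 24]);
translate([1084, 0, 422]) cube([72, 1454, 24]);
translate([1220, 0, 422]) cube([72, 1454, 24]);
translate([1356, 0, 422]) cube([72, 1454, 24]);
translate([1492, 0, 422]) cube([72, 1454, 24]);
translate([1628, 0, 422]) cube([72, 1454, 24]);
translate([1764, 0, 422]) cube([72, 1454, 24]);


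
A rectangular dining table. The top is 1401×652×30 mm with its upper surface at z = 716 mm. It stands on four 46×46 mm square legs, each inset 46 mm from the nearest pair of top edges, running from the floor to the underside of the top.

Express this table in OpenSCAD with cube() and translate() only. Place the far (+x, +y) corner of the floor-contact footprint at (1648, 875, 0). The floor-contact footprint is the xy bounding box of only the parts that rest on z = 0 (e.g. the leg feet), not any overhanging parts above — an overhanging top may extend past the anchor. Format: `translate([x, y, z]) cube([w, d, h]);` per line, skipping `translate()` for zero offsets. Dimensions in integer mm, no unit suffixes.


translate([293, 269, 686]) cube([1401, 652, 30]);
translate([339, 315, 0]) cube([46, 46, 686]);
translate([1602, 315, 0]) cube([46, 46, 686]);
translate([339, 829, 0]) cube([46, 46, 686]);
translate([1602, 829, 0]) cube([46, 46, 686]);


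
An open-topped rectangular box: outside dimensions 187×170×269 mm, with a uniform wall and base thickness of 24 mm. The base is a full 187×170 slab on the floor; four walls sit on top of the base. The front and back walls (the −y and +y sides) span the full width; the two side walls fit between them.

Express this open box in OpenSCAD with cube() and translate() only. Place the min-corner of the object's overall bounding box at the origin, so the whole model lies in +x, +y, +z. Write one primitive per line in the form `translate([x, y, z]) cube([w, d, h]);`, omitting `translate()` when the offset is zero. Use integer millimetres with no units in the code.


cube([187, 170, 24]);
translate([0, 0, 24]) cube([187, 24, 245]);
translate([0, 146, 24]) cube([187, 24, 245]);
translate([0, 24, 24]) cube([24, 122, 245]);
translate([163, 24, 24]) cube([24, 122, 245]);


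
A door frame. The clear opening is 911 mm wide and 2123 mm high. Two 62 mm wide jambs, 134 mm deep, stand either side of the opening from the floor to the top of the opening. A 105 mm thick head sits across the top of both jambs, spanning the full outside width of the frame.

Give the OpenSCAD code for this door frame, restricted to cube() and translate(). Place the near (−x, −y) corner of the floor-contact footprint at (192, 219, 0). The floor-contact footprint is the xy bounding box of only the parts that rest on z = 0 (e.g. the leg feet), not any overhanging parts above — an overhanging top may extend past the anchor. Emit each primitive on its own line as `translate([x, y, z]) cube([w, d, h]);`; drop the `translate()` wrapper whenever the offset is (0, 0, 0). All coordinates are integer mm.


translate([192, 219, 0]) cube([62, 134, 2123]);
translate([1165, 219, 0]) cube([62, 134, 2123]);
translate([192, 219, 2123]) cube([1035, 134, 105]);


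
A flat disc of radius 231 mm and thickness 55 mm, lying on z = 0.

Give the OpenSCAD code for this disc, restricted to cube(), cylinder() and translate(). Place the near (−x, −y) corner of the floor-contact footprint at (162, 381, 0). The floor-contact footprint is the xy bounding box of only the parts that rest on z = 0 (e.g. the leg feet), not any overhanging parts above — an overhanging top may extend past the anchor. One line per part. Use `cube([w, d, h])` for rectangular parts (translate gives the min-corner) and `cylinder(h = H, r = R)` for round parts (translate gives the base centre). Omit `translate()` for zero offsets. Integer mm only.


translate([393, 612, 0]) cylinder(h = 55, r = 231);


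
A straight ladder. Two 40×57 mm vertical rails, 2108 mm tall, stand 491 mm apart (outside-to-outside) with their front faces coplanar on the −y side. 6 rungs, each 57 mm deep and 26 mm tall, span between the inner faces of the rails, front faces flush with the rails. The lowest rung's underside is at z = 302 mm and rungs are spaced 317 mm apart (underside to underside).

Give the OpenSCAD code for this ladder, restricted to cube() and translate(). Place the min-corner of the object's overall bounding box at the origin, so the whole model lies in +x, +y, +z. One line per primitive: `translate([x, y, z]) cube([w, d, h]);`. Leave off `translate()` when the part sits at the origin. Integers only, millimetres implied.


cube([40, 57, 2108]);
translate([451, 0, 0]) cube([40, 57, 2108]);
translate([40, 0, 302]) cube([411, 57, 26]);
translate([40, 0, 619]) cube([411, 57, 26]);
translate([40, 0, 936]) cube([411, 57, 26]);
translate([40, 0, 1253]) cube([411, 57, 26]);
translate([40, 0, 1570]) cube([411, 57, 26]);
translate([40, 0, 1887]) cube([411, 57, 26]);


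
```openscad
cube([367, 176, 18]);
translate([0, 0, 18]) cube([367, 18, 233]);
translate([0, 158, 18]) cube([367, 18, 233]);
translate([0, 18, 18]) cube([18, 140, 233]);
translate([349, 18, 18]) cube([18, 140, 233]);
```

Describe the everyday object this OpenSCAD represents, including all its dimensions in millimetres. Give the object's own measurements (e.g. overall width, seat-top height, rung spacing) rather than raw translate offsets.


An open-topped rectangular box: outside dimensions 367×176×251 mm, with a uniform wall and base thickness of 18 mm. The base is a full 367×176 slab on the floor; four walls sit on top of the base. The front and back walls (the −y and +y sides) span the full width; the two side walls fit between them.


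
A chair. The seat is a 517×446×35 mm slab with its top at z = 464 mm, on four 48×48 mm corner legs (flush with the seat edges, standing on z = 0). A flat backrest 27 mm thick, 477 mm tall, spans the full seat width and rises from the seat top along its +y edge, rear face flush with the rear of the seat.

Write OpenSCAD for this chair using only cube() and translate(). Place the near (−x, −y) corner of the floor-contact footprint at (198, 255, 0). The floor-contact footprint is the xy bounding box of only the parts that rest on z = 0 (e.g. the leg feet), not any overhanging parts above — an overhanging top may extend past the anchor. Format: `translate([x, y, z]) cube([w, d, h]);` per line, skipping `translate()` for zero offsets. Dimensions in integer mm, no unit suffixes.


translate([198, 255, 429]) cube([517, 446, 35]);
translate([198, 255, 0]) cube([48, 48, 429]);
translate([667, 255, 0]) cube([48, 48, 429]);
translate([198, 653, 0]) cube([48, 48, 429]);
translate([667, 653, 0]) cube([48, 48, 429]);
translate([198, 674, 464]) cube([517, 27, 477]);


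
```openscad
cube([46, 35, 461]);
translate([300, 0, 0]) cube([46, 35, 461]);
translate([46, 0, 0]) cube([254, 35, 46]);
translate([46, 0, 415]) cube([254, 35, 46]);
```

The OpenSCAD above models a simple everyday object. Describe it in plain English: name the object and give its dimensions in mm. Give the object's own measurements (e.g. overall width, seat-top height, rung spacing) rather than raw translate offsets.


A rectangular picture frame lying in the x–z plane (depth along y). The opening is 254 mm wide (x) by 369 mm tall (z), surrounded by a border 46 mm wide on all four sides. The frame is 35 mm deep and is made of two full-height vertical stiles with two horizontal rails fitted between them.


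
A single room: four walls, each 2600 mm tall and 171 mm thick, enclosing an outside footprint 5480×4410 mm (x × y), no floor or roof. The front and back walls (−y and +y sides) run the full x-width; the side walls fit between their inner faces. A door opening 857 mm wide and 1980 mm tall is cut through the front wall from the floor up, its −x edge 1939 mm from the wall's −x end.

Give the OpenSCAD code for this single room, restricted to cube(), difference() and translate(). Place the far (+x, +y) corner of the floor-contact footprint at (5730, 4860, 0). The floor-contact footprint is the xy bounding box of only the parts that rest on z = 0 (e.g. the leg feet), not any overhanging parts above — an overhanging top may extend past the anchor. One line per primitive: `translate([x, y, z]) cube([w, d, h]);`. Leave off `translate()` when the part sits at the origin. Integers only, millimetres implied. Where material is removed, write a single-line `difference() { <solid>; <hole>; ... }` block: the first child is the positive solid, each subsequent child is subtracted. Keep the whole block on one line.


difference() { translate([250, 450, 0]) cube([5480, 171, 2600]); translate([2189, 450, 0]) cube([857, 171, 1980]); }
translate([250, 4689, 0]) cube([5480, 171, 2600]);
translate([250, 621, 0]) cube([171, 4068, 2600]);
translate([5559, 621, 0]) cube([171, 4068, 2600]);


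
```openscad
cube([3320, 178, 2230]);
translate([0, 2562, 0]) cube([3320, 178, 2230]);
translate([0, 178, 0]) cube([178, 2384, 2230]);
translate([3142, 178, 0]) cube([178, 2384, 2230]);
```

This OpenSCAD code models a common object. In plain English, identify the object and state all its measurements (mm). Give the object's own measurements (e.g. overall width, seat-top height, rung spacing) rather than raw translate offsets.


The wall frame of a small rectangular building: four walls, each 2230 mm tall and 178 mm thick, enclosing a footprint 3320 mm (x) by 2740 mm (y) outside-to-outside, with no floor or roof. The front and back walls (the −y and +y sides) span the full width; the two side walls fit between them.


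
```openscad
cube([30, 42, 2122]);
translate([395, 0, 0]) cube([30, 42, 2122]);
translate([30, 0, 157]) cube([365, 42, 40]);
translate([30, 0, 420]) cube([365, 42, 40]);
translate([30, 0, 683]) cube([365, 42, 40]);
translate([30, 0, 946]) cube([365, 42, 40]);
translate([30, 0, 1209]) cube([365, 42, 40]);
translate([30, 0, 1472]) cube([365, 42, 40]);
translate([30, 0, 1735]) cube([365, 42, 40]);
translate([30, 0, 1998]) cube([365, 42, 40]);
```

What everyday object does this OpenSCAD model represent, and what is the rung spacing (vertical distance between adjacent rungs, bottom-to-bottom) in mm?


A ladder. The rung spacing is 263 mm.

Two tall 30×42 posts with 8 short bars between them — a ladder. Adjacent rungs sit at z = 157 and z = 420, so the spacing is 420 − 157 = 263 mm.


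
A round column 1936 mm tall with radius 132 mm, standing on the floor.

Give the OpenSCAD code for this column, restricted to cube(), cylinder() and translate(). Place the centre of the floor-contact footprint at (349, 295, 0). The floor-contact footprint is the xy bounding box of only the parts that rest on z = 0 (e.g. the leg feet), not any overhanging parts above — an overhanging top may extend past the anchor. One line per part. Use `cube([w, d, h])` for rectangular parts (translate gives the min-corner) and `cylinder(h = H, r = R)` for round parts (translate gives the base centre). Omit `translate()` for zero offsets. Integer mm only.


translate([349, 295, 0]) cylinder(h = 1936, r = 132);


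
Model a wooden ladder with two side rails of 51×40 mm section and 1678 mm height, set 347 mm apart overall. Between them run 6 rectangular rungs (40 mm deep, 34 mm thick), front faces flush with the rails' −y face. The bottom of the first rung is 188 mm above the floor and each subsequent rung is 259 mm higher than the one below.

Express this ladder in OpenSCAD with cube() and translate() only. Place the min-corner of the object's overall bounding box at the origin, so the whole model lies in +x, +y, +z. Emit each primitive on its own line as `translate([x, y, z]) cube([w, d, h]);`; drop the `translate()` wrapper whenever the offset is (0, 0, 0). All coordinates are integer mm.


// rung span = 347 - 2*51 = 245
// rung[k] z = 188 + k*259
cube([51, 40, 1678]);
translate([296, 0, 0]) cube([51, 40, 1678]);
translate([51, 0, 188]) cube([245, 40, 34]);
translate([51, 0, 447]) cube([245, 40, 34]);
translate([51, 0, 706]) cube([245, 40, 34]);
translate([51, 0, 965]) cube([245, 40, 34]);
translate([51, 0, 1224]) cube([245, 40, 34]);
translate([51, 0, 1483]) cube([245, 40, 34]);


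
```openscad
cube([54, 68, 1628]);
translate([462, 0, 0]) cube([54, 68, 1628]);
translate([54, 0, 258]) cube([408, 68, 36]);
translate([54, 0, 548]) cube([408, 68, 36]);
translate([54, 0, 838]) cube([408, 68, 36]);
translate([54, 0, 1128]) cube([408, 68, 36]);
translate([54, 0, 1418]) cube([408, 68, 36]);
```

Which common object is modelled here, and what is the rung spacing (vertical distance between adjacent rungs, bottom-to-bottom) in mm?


A ladder. The rung spacing is 290 mm.

Two tall 54×68 posts with 5 short bars between them — a ladder. Adjacent rungs sit at z = 258 and z = 548, so the spacing is 548 − 258 = 290 mm.


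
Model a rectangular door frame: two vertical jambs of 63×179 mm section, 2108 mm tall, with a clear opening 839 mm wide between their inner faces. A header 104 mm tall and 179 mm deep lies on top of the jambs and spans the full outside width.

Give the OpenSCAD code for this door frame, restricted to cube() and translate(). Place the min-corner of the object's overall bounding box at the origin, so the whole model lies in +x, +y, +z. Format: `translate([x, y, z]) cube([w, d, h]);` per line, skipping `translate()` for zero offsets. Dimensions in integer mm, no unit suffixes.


cube([63, 179, 2108]);
translate([902, 0, 0]) cube([63, 179, 2108]);
translate([0, 0, 2108]) cube([965, 179, 104]);


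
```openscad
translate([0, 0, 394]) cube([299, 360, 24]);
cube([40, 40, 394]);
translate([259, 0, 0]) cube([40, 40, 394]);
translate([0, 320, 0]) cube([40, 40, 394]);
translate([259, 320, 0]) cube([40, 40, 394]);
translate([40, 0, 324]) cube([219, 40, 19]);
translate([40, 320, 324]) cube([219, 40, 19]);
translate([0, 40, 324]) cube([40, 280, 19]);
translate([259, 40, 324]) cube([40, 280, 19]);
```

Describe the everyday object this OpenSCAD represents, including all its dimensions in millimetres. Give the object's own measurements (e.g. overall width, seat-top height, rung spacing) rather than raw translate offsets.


A simple wooden stool: a rectangular seat 299 mm (x) by 360 mm (y), 24 mm thick, top face at z = 418 mm, on four square legs, each 40×40 mm in cross-section. The legs rest on z = 0, each flush with a corner of the seat. Four stretchers, 40 mm wide and 19 mm tall, connect adjacent legs with their undersides at z = 324 mm, each running between the inner faces of the legs it joins and aligned with the legs' outer faces on the other axis.


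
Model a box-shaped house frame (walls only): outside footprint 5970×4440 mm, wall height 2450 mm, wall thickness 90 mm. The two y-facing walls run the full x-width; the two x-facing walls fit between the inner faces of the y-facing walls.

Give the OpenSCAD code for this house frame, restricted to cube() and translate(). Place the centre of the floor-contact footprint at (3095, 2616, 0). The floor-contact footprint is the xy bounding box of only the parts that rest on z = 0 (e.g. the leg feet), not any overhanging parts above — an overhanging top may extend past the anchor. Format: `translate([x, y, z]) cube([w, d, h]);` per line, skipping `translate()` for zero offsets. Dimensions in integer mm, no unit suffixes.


translate([110, 396, 0]) cube([5970, 90, 2450]);
translate([110, 4746, 0]) cube([5970, 90, 2450]);
translate([110, 486, 0]) cube([90, 4260, 2450]);
translate([5990, 486, 0]) cube([90, 4260, 2450]);


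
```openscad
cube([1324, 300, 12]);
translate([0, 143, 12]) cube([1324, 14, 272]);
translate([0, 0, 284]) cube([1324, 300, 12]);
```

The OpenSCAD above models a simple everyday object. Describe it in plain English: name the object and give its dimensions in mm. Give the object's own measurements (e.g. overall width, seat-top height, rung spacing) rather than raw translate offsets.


An I-beam lying along x, 1324 mm long. Overall section height 296 mm. Two flanges 300 mm wide (y) and 12 mm thick, one on the floor and one at the top; a web 14 mm thick runs between them, centred on the flange width.


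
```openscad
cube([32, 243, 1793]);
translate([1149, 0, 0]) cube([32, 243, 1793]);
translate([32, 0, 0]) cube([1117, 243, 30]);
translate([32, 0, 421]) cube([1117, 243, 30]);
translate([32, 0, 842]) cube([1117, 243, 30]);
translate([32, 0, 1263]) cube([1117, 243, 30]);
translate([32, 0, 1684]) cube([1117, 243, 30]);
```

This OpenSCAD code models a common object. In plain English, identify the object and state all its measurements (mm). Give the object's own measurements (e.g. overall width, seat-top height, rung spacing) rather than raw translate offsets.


An open bookshelf. Two side panels, each 32 mm thick, 243 mm deep and 1793 mm tall, stand 1181 mm apart (outside-to-outside). Between them sit 5 shelves, each 30 mm thick and 243 mm deep, spanning the full gap between the sides. The bottom shelf rests on the floor (its underside at z = 0) and the clear gap between one shelf's top and the next shelf's underside is 391 mm.


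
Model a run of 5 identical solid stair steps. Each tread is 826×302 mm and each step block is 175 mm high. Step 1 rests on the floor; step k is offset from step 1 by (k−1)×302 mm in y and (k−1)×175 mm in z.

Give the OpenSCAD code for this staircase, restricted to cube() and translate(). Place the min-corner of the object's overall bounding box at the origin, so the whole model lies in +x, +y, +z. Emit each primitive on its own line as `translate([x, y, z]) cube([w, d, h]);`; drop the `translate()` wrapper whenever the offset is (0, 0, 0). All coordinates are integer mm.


cube([826, 302, 175]);
translate([0, 302, 175]) cube([826, 302, 175]);
translate([0, 604, 350]) cube([826, 302, 175]);
translate([0, 906, 525]) cube([826, 302, 175]);
translate([0, 1208, 700]) cube([826, 302, 175]);


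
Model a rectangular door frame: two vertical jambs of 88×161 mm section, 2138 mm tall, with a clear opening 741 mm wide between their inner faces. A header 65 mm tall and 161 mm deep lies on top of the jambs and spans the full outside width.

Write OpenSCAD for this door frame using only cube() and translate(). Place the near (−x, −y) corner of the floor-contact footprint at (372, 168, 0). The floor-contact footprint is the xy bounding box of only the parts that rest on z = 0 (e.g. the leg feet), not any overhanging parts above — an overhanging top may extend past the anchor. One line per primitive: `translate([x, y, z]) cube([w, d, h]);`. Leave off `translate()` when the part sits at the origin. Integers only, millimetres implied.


translate([372, 168, 0]) cube([88, 161, 2138]);
translate([1201, 168, 0]) cube([88, 161, 2138]);
translate([372, 168, 2138]) cube([917, 161, 65]);


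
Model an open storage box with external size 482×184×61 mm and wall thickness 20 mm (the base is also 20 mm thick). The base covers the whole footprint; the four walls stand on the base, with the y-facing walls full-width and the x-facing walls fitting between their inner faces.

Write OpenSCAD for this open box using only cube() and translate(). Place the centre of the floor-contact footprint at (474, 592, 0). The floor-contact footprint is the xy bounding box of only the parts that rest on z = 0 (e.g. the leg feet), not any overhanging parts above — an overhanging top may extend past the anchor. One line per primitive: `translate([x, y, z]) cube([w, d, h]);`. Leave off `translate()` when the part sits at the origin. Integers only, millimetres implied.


translate([233, 500, 0]) cube([482, 184, 20]);
translate([233, 500, 20]) cube([482, 20, 41]);
translate([233, 664, 20]) cube([482, 20, 41]);
translate([233, 520, 20]) cube([20, 144, 41]);
translate([695, 520, 20]) cube([20, 144, 41]);


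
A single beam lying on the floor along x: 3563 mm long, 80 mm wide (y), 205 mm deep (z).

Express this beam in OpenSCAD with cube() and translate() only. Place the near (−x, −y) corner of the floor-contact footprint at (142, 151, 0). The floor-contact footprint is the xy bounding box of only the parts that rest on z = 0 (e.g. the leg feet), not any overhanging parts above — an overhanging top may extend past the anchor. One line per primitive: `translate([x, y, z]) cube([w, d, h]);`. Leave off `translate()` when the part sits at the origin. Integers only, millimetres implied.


translate([142, 151, 0]) cube([3563, 80, 205]);


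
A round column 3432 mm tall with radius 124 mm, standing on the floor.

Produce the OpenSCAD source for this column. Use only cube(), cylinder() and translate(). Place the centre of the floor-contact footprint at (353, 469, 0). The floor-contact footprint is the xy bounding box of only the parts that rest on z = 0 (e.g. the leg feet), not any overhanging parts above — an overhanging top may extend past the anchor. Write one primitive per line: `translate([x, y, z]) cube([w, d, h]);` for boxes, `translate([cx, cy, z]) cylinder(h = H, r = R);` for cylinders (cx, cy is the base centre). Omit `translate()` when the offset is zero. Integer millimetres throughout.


translate([353, 469, 0]) cylinder(h = 3432, r = 124);


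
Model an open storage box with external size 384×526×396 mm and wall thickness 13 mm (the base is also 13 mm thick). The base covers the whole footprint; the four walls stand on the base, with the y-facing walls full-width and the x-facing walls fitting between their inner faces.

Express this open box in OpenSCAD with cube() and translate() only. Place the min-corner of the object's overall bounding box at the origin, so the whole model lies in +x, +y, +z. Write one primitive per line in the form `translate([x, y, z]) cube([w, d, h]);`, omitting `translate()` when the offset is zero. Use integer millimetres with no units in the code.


cube([384, 526, 13]);
translate([0, 0, 13]) cube([384, 13, 383]);
translate([0, 513, 13]) cube([384, 13, 383]);
translate([0, 13, 13]) cube([13, 500, 383]);
translate([371, 13, 13]) cube([13, 500, 383]);


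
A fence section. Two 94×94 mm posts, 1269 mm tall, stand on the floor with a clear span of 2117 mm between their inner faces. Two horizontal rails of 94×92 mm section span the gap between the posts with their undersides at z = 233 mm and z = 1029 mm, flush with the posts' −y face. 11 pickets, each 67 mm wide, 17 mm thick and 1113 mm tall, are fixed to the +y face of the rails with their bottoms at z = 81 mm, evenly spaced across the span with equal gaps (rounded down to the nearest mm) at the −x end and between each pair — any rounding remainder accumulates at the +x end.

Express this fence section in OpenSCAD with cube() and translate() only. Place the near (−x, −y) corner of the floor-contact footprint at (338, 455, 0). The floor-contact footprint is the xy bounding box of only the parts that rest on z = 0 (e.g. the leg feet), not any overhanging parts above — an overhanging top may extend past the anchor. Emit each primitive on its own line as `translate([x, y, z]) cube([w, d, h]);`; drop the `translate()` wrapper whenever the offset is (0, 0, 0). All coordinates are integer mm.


translate([338, 455, 0]) cube([94, 94, 1269]);
translate([2549, 455, 0]) cube([94, 94, 1269]);
translate([432, 455, 233]) cube([2117, 94, 92]);
translate([432, 455, 1029]) cube([2117, 94, 92]);
translate([547, 549, 81]) cube([67, 17, 1113]);
translate([729, 549, 81]) cube([67, 17, 1113]);
translate([911, 549, 81]) cube([67, 17, 1113]);
translate([1093, 549, 81]) cube([67, 17, 1113]);
translate([1275, 549, 81]) cube([67, 17, 1113]);
translate([1457, 549, 81]) cube([67, 17, 1113]);
translate([1639, 549, 81]) cube([67, 17, 1113]);
translate([1821, 549, 81]) cube([67, 17, 1113]);
translate([2003, 549, 81]) cube([67, 17, 1113]);
translate([2185, 549, 81]) cube([67, 17, 1113]);
translate([2367, 549, 81]) cube([67, 17, 1113]);


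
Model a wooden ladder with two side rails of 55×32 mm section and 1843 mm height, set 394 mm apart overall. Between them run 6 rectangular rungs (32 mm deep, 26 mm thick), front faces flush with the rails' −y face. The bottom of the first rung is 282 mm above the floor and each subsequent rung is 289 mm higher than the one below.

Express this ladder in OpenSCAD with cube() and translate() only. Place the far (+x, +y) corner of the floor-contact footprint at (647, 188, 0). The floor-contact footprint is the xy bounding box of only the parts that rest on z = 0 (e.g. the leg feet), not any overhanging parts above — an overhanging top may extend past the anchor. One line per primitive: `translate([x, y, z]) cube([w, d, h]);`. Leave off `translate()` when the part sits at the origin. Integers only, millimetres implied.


// rung span = 394 - 2*55 = 284
// rung[k] z = 282 + k*289
translate([253, 156, 0]) cube([55, 32, 1843]);
translate([592, 156, 0]) cube([55, 32, 1843]);
translate([308, 156, 282]) cube([284, 32, 26]);
translate([308, 156, 571]) cube([284, 32, 26]);
translate([308, 156, 860]) cube([284, 32, 26]);
translate([308, 156, 1149]) cube([284, 32, 26]);
translate([308, 156, 1438]) cube([284, 32, 26]);
translate([308, 156, 1727]) cube([284, 32, 26]);


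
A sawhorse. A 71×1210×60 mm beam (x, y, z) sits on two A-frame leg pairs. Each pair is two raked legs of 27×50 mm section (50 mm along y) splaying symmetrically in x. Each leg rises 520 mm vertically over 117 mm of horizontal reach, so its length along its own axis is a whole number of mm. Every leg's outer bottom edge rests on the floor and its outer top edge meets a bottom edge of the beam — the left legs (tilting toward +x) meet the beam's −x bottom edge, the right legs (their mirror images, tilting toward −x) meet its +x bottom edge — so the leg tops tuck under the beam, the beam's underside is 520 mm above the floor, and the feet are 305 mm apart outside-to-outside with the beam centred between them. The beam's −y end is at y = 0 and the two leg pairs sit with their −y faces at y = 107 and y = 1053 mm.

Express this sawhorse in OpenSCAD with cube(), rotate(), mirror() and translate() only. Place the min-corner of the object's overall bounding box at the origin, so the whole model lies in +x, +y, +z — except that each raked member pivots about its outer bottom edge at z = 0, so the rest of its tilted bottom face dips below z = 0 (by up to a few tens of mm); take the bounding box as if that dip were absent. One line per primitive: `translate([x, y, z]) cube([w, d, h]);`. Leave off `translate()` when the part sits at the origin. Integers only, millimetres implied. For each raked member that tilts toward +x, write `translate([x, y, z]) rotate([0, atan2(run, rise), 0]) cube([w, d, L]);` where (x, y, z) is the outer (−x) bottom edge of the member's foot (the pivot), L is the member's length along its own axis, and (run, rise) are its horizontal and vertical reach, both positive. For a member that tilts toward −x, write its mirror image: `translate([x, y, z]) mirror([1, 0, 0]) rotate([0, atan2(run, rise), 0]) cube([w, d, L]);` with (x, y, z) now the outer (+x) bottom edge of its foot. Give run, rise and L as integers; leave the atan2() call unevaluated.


// leg length = √(117² + 520²) = 533
// right-leg outer foot x = 2·117 + 71 = 305
// beam min-corner = (117, 0, 520)
translate([117, 0, 520]) cube([71, 1210, 60]);
translate([0, 107, 0]) rotate([0, atan2(117, 520), 0]) cube([27, 50, 533]);
translate([305, 107, 0]) mirror([1, 0, 0]) rotate([0, atan2(117, 520), 0]) cube([27, 50, 533]);
translate([0, 1053, 0]) rotate([0, atan2(117, 520), 0]) cube([27, 50, 533]);
translate([305, 1053, 0]) mirror([1, 0, 0]) rotate([0, atan2(117, 520), 0]) cube([27, 50, 533]);


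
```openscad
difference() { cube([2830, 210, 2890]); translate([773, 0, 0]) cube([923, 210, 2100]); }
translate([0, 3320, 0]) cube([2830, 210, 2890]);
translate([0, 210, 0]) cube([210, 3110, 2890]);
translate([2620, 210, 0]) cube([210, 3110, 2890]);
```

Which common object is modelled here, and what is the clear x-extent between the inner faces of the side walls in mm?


A single room. The interior width is 2410 mm.

Four walls enclosing a rectangle with a door in the front wall — a room. Outside width 2830 minus two 210 mm walls gives 2410 mm.


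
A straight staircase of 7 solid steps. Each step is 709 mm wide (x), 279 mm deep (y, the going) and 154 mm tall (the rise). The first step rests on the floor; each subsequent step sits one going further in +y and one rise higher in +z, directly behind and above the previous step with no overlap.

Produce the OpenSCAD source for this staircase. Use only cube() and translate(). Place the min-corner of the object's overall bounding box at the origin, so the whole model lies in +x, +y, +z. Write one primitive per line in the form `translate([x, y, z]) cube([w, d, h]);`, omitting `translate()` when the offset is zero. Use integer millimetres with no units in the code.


cube([709, 279, 154]);
translate([0, 279, 154]) cube([709, 279, 154]);
translate([0, 558, 308]) cube([709, 279, 154]);
translate([0, 837, 462]) cube([709, 279, 154]);
translate([0, 1116, 616]) cube([709, 279, 154]);
translate([0, 1395, 770]) cube([709, 279, 154]);
translate([0, 1674, 924]) cube([709, 279, 154]);


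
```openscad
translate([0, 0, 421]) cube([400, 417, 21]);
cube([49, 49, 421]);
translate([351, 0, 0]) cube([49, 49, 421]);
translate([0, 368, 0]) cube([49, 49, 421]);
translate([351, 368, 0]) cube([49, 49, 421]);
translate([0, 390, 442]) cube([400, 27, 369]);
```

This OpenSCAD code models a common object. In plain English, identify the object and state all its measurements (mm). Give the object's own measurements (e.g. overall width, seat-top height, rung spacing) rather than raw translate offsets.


A chair. The seat is a 400×417×21 mm slab with its top at z = 442 mm, on four 49×49 mm corner legs (flush with the seat edges, standing on z = 0). A flat backrest 27 mm thick, 369 mm tall, spans the full seat width and rises from the seat top along its +y edge, rear face flush with the rear of the seat.


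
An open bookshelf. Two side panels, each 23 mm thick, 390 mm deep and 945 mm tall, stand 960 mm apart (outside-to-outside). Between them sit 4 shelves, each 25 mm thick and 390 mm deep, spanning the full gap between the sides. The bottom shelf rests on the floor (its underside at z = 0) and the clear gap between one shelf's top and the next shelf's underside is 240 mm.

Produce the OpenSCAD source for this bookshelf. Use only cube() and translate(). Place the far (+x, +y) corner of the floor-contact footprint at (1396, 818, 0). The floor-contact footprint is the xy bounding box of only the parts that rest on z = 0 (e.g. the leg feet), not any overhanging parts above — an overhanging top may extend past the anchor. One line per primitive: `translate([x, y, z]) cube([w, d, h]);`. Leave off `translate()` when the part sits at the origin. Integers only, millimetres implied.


translate([436, 428, 0]) cube([23, 390, 945]);
translate([1373, 428, 0]) cube([23, 390, 945]);
translate([459, 428, 0]) cube([914, 390, 25]);
translate([459, 428, 265]) cube([914, 390, 25]);
translate([459, 428, 530]) cube([914, 390, 25]);
translate([459, 428, 795]) cube([914, 390, 25]);


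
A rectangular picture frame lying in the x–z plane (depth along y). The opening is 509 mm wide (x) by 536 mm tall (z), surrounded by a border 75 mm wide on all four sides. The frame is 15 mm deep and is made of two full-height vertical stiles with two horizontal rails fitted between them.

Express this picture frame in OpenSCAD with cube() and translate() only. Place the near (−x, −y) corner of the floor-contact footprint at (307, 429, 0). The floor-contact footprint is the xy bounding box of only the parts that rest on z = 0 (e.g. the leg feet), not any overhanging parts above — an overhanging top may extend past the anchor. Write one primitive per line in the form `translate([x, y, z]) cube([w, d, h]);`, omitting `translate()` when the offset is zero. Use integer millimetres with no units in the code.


translate([307, 429, 0]) cube([75, 15, 686]);
translate([891, 429, 0]) cube([75, 15, 686]);
translate([382, 429, 0]) cube([509, 15, 75]);
translate([382, 429, 611]) cube([509, 15, 75]);


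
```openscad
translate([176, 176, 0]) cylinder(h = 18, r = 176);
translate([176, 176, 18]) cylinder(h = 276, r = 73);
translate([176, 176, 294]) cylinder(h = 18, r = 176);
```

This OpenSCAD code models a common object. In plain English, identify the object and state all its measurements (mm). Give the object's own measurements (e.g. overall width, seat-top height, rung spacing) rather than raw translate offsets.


A spool: two coaxial disc flanges of radius 176 mm and thickness 18 mm, joined by a core cylinder of radius 73 mm and height 276 mm. The lower flange rests on z = 0 and the three cylinders share a vertical axis.


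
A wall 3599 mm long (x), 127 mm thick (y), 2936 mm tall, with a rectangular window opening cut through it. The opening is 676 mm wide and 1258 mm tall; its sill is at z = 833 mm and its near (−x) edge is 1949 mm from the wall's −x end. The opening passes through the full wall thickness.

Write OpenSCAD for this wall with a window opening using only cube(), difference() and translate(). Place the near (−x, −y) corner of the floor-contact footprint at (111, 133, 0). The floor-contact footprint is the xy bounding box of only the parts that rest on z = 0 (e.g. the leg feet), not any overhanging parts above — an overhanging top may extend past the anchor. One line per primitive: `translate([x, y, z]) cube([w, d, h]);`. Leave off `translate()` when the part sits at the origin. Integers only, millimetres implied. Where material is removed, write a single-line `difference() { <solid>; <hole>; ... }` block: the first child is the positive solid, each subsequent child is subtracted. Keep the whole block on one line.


difference() { translate([111, 133, 0]) cube([3599, 127, 2936]); translate([2060, 133, 833]) cube([676, 127, 1258]); }
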